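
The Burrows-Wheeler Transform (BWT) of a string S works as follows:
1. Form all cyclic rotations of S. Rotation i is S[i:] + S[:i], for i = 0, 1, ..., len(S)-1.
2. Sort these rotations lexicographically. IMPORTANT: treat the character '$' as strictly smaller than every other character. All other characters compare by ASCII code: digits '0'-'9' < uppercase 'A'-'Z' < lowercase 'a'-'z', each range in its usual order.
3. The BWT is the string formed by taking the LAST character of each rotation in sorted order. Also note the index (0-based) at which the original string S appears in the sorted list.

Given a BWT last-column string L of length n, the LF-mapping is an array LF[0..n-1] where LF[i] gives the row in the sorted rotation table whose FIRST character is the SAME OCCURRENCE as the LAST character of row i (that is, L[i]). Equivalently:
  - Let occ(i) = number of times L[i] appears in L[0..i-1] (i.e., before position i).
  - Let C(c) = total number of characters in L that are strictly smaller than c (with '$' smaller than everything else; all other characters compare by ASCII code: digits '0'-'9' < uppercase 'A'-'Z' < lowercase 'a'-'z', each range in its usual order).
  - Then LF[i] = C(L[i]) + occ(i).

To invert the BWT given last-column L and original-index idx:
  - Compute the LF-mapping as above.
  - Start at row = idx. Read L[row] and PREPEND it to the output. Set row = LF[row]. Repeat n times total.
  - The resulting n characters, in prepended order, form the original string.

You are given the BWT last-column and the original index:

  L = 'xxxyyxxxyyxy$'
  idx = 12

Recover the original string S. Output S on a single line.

LF mapping: 1 2 3 8 9 4 5 6 10 11 7 12 0
Walk LF starting at row 12, prepending L[row]:
  step 1: row=12, L[12]='$', prepend. Next row=LF[12]=0
  step 2: row=0, L[0]='x', prepend. Next row=LF[0]=1
  step 3: row=1, L[1]='x', prepend. Next row=LF[1]=2
  step 4: row=2, L[2]='x', prepend. Next row=LF[2]=3
  step 5: row=3, L[3]='y', prepend. Next row=LF[3]=8
  step 6: row=8, L[8]='y', prepend. Next row=LF[8]=10
  step 7: row=10, L[10]='x', prepend. Next row=LF[10]=7
  step 8: row=7, L[7]='x', prepend. Next row=LF[7]=6
  step 9: row=6, L[6]='x', prepend. Next row=LF[6]=5
  step 10: row=5, L[5]='x', prepend. Next row=LF[5]=4
  step 11: row=4, L[4]='y', prepend. Next row=LF[4]=9
  step 12: row=9, L[9]='y', prepend. Next row=LF[9]=11
  step 13: row=11, L[11]='y', prepend. Next row=LF[11]=12
Reversed output: yyyxxxxyyxxx$

Answer: yyyxxxxyyxxx$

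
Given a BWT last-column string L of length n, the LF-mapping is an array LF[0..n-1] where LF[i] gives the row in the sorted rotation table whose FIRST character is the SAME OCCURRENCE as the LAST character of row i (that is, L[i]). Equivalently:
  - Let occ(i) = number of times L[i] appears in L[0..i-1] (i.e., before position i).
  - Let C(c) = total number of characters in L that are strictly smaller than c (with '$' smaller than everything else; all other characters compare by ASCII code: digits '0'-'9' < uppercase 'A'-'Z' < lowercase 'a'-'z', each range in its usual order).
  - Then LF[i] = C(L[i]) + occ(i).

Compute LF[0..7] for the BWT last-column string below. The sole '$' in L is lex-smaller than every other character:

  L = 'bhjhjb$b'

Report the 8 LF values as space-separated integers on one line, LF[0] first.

Char counts: '$':1, 'b':3, 'h':2, 'j':2
C (first-col start): C('$')=0, C('b')=1, C('h')=4, C('j')=6
L[0]='b': occ=0, LF[0]=C('b')+0=1+0=1
L[1]='h': occ=0, LF[1]=C('h')+0=4+0=4
L[2]='j': occ=0, LF[2]=C('j')+0=6+0=6
L[3]='h': occ=1, LF[3]=C('h')+1=4+1=5
L[4]='j': occ=1, LF[4]=C('j')+1=6+1=7
L[5]='b': occ=1, LF[5]=C('b')+1=1+1=2
L[6]='$': occ=0, LF[6]=C('$')+0=0+0=0
L[7]='b': occ=2, LF[7]=C('b')+2=1+2=3

Answer: 1 4 6 5 7 2 0 3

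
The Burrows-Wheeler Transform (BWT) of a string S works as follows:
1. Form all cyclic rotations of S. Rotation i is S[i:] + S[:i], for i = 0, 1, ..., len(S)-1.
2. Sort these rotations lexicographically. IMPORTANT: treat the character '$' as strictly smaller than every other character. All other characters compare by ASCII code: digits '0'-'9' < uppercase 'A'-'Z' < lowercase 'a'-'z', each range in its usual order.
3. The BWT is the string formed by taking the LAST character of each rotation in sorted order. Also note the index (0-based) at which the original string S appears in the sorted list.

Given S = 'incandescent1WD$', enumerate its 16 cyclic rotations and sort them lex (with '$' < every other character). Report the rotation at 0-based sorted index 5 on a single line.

All 16 rotations (rotation i = S[i:]+S[:i]):
  rot[0] = incandescent1WD$
  rot[1] = ncandescent1WD$i
  rot[2] = candescent1WD$in
  rot[3] = andescent1WD$inc
  rot[4] = ndescent1WD$inca
  rot[5] = descent1WD$incan
  rot[6] = escent1WD$incand
  rot[7] = scent1WD$incande
  rot[8] = cent1WD$incandes
  rot[9] = ent1WD$incandesc
  rot[10] = nt1WD$incandesce
  rot[11] = t1WD$incandescen
  rot[12] = 1WD$incandescent
  rot[13] = WD$incandescent1
  rot[14] = D$incandescent1W
  rot[15] = $incandescent1WD
Sorted (with $ < everything):
  sorted[0] = $incandescent1WD
  sorted[1] = 1WD$incandescent
  sorted[2] = D$incandescent1W
  sorted[3] = WD$incandescent1
  sorted[4] = andescent1WD$inc
  sorted[5] = candescent1WD$in
  sorted[6] = cent1WD$incandes
  sorted[7] = descent1WD$incan
  sorted[8] = ent1WD$incandesc
  sorted[9] = escent1WD$incand
  sorted[10] = incandescent1WD$
  sorted[11] = ncandescent1WD$i
  sorted[12] = ndescent1WD$inca
  sorted[13] = nt1WD$incandesce
  sorted[14] = scent1WD$incande
  sorted[15] = t1WD$incandescen
sorted[5] = candescent1WD$in

Answer: candescent1WD$in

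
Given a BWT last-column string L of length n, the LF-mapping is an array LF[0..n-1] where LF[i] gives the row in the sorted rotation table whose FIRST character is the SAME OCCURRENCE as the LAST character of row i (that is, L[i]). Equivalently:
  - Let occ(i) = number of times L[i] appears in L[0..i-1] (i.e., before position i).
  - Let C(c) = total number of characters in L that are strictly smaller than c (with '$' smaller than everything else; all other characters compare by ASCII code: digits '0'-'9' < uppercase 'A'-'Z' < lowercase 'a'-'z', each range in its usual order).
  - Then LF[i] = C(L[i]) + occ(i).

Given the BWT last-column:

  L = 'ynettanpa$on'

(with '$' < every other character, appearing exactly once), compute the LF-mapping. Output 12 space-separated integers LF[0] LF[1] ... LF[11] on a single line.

Answer: 11 4 3 9 10 1 5 8 2 0 7 6

Derivation:
Char counts: '$':1, 'a':2, 'e':1, 'n':3, 'o':1, 'p':1, 't':2, 'y':1
C (first-col start): C('$')=0, C('a')=1, C('e')=3, C('n')=4, C('o')=7, C('p')=8, C('t')=9, C('y')=11
L[0]='y': occ=0, LF[0]=C('y')+0=11+0=11
L[1]='n': occ=0, LF[1]=C('n')+0=4+0=4
L[2]='e': occ=0, LF[2]=C('e')+0=3+0=3
L[3]='t': occ=0, LF[3]=C('t')+0=9+0=9
L[4]='t': occ=1, LF[4]=C('t')+1=9+1=10
L[5]='a': occ=0, LF[5]=C('a')+0=1+0=1
L[6]='n': occ=1, LF[6]=C('n')+1=4+1=5
L[7]='p': occ=0, LF[7]=C('p')+0=8+0=8
L[8]='a': occ=1, LF[8]=C('a')+1=1+1=2
L[9]='$': occ=0, LF[9]=C('$')+0=0+0=0
L[10]='o': occ=0, LF[10]=C('o')+0=7+0=7
L[11]='n': occ=2, LF[11]=C('n')+2=4+2=6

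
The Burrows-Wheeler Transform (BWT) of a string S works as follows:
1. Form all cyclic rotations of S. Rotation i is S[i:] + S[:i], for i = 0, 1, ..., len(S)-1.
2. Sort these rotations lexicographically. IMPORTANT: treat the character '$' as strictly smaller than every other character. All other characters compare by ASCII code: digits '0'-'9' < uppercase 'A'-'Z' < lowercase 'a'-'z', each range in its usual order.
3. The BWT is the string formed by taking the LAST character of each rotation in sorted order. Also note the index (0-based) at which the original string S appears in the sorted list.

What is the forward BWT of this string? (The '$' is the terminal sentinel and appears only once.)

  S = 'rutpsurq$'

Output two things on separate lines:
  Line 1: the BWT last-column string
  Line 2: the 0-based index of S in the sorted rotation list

Answer: qtru$pusr
4

Derivation:
All 9 rotations (rotation i = S[i:]+S[:i]):
  rot[0] = rutpsurq$
  rot[1] = utpsurq$r
  rot[2] = tpsurq$ru
  rot[3] = psurq$rut
  rot[4] = surq$rutp
  rot[5] = urq$rutps
  rot[6] = rq$rutpsu
  rot[7] = q$rutpsur
  rot[8] = $rutpsurq
Sorted (with $ < everything):
  sorted[0] = $rutpsurq  (last char: 'q')
  sorted[1] = psurq$rut  (last char: 't')
  sorted[2] = q$rutpsur  (last char: 'r')
  sorted[3] = rq$rutpsu  (last char: 'u')
  sorted[4] = rutpsurq$  (last char: '$')
  sorted[5] = surq$rutp  (last char: 'p')
  sorted[6] = tpsurq$ru  (last char: 'u')
  sorted[7] = urq$rutps  (last char: 's')
  sorted[8] = utpsurq$r  (last char: 'r')
Last column: qtru$pusr
Original string S is at sorted index 4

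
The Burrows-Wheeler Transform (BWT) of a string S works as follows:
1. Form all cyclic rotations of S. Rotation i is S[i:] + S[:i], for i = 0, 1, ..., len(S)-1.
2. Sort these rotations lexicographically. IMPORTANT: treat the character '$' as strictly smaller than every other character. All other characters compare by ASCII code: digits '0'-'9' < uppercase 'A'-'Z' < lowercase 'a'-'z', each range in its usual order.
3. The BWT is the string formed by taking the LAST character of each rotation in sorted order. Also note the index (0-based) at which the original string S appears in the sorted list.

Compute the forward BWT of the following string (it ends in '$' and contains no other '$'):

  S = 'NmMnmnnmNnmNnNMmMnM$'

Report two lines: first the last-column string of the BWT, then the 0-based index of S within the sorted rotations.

All 20 rotations (rotation i = S[i:]+S[:i]):
  rot[0] = NmMnmnnmNnmNnNMmMnM$
  rot[1] = mMnmnnmNnmNnNMmMnM$N
  rot[2] = MnmnnmNnmNnNMmMnM$Nm
  rot[3] = nmnnmNnmNnNMmMnM$NmM
  rot[4] = mnnmNnmNnNMmMnM$NmMn
  rot[5] = nnmNnmNnNMmMnM$NmMnm
  rot[6] = nmNnmNnNMmMnM$NmMnmn
  rot[7] = mNnmNnNMmMnM$NmMnmnn
  rot[8] = NnmNnNMmMnM$NmMnmnnm
  rot[9] = nmNnNMmMnM$NmMnmnnmN
  rot[10] = mNnNMmMnM$NmMnmnnmNn
  rot[11] = NnNMmMnM$NmMnmnnmNnm
  rot[12] = nNMmMnM$NmMnmnnmNnmN
  rot[13] = NMmMnM$NmMnmnnmNnmNn
  rot[14] = MmMnM$NmMnmnnmNnmNnN
  rot[15] = mMnM$NmMnmnnmNnmNnNM
  rot[16] = MnM$NmMnmnnmNnmNnNMm
  rot[17] = nM$NmMnmnnmNnmNnNMmM
  rot[18] = M$NmMnmnnmNnmNnNMmMn
  rot[19] = $NmMnmnnmNnmNnNMmMnM
Sorted (with $ < everything):
  sorted[0] = $NmMnmnnmNnmNnNMmMnM  (last char: 'M')
  sorted[1] = M$NmMnmnnmNnmNnNMmMn  (last char: 'n')
  sorted[2] = MmMnM$NmMnmnnmNnmNnN  (last char: 'N')
  sorted[3] = MnM$NmMnmnnmNnmNnNMm  (last char: 'm')
  sorted[4] = MnmnnmNnmNnNMmMnM$Nm  (last char: 'm')
  sorted[5] = NMmMnM$NmMnmnnmNnmNn  (last char: 'n')
  sorted[6] = NmMnmnnmNnmNnNMmMnM$  (last char: '$')
  sorted[7] = NnNMmMnM$NmMnmnnmNnm  (last char: 'm')
  sorted[8] = NnmNnNMmMnM$NmMnmnnm  (last char: 'm')
  sorted[9] = mMnM$NmMnmnnmNnmNnNM  (last char: 'M')
  sorted[10] = mMnmnnmNnmNnNMmMnM$N  (last char: 'N')
  sorted[11] = mNnNMmMnM$NmMnmnnmNn  (last char: 'n')
  sorted[12] = mNnmNnNMmMnM$NmMnmnn  (last char: 'n')
  sorted[13] = mnnmNnmNnNMmMnM$NmMn  (last char: 'n')
  sorted[14] = nM$NmMnmnnmNnmNnNMmM  (last char: 'M')
  sorted[15] = nNMmMnM$NmMnmnnmNnmN  (last char: 'N')
  sorted[16] = nmNnNMmMnM$NmMnmnnmN  (last char: 'N')
  sorted[17] = nmNnmNnNMmMnM$NmMnmn  (last char: 'n')
  sorted[18] = nmnnmNnmNnNMmMnM$NmM  (last char: 'M')
  sorted[19] = nnmNnmNnNMmMnM$NmMnm  (last char: 'm')
Last column: MnNmmn$mmMNnnnMNNnMm
Original string S is at sorted index 6

Answer: MnNmmn$mmMNnnnMNNnMm
6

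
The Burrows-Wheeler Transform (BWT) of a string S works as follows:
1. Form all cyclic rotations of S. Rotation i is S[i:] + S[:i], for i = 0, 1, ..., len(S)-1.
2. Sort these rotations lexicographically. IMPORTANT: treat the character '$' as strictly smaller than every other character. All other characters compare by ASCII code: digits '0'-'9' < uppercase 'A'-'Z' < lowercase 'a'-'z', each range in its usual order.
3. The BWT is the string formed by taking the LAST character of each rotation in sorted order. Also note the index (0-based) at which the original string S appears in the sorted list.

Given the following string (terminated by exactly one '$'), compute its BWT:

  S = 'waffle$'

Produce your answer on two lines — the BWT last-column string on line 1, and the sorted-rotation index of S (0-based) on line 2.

All 7 rotations (rotation i = S[i:]+S[:i]):
  rot[0] = waffle$
  rot[1] = affle$w
  rot[2] = ffle$wa
  rot[3] = fle$waf
  rot[4] = le$waff
  rot[5] = e$waffl
  rot[6] = $waffle
Sorted (with $ < everything):
  sorted[0] = $waffle  (last char: 'e')
  sorted[1] = affle$w  (last char: 'w')
  sorted[2] = e$waffl  (last char: 'l')
  sorted[3] = ffle$wa  (last char: 'a')
  sorted[4] = fle$waf  (last char: 'f')
  sorted[5] = le$waff  (last char: 'f')
  sorted[6] = waffle$  (last char: '$')
Last column: ewlaff$
Original string S is at sorted index 6

Answer: ewlaff$
6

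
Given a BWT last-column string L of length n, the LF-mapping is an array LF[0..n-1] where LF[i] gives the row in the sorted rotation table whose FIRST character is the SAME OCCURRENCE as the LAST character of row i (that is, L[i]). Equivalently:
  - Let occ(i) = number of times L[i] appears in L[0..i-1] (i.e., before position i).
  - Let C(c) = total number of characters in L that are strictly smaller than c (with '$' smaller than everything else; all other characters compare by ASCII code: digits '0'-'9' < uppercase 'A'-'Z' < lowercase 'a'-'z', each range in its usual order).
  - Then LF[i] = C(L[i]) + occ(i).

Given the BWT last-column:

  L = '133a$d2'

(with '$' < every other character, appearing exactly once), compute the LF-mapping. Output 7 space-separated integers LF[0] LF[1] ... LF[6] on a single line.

Char counts: '$':1, '1':1, '2':1, '3':2, 'a':1, 'd':1
C (first-col start): C('$')=0, C('1')=1, C('2')=2, C('3')=3, C('a')=5, C('d')=6
L[0]='1': occ=0, LF[0]=C('1')+0=1+0=1
L[1]='3': occ=0, LF[1]=C('3')+0=3+0=3
L[2]='3': occ=1, LF[2]=C('3')+1=3+1=4
L[3]='a': occ=0, LF[3]=C('a')+0=5+0=5
L[4]='$': occ=0, LF[4]=C('$')+0=0+0=0
L[5]='d': occ=0, LF[5]=C('d')+0=6+0=6
L[6]='2': occ=0, LF[6]=C('2')+0=2+0=2

Answer: 1 3 4 5 0 6 2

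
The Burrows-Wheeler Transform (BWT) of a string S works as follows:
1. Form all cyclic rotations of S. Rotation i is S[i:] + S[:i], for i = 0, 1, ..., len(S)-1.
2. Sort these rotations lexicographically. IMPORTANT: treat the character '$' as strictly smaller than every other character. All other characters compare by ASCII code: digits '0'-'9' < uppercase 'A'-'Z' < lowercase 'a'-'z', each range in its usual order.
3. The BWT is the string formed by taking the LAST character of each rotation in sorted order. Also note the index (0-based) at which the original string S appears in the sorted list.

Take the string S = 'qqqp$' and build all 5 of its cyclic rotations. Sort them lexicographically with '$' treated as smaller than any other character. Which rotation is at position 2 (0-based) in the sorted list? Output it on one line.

All 5 rotations (rotation i = S[i:]+S[:i]):
  rot[0] = qqqp$
  rot[1] = qqp$q
  rot[2] = qp$qq
  rot[3] = p$qqq
  rot[4] = $qqqp
Sorted (with $ < everything):
  sorted[0] = $qqqp
  sorted[1] = p$qqq
  sorted[2] = qp$qq
  sorted[3] = qqp$q
  sorted[4] = qqqp$
sorted[2] = qp$qq

Answer: qp$qq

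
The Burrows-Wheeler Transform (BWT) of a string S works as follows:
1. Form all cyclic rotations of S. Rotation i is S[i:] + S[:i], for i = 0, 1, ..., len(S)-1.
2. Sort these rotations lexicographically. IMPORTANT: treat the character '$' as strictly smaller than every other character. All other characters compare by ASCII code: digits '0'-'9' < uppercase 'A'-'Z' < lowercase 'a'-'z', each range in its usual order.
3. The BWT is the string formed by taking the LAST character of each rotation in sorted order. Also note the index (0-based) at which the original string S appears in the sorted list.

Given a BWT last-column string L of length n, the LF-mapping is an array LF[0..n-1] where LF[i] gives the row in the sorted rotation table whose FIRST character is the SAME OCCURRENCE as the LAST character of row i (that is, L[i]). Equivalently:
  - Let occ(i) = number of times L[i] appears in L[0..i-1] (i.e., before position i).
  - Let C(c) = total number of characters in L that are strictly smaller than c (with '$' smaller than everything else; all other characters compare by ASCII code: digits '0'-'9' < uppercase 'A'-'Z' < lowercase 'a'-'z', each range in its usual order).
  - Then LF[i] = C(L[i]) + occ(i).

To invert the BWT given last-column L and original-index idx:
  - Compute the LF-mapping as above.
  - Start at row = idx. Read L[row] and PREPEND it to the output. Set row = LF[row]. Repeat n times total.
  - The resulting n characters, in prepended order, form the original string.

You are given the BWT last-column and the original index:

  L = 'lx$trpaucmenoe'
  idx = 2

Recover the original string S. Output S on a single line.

LF mapping: 5 13 0 11 10 9 1 12 2 6 3 7 8 4
Walk LF starting at row 2, prepending L[row]:
  step 1: row=2, L[2]='$', prepend. Next row=LF[2]=0
  step 2: row=0, L[0]='l', prepend. Next row=LF[0]=5
  step 3: row=5, L[5]='p', prepend. Next row=LF[5]=9
  step 4: row=9, L[9]='m', prepend. Next row=LF[9]=6
  step 5: row=6, L[6]='a', prepend. Next row=LF[6]=1
  step 6: row=1, L[1]='x', prepend. Next row=LF[1]=13
  step 7: row=13, L[13]='e', prepend. Next row=LF[13]=4
  step 8: row=4, L[4]='r', prepend. Next row=LF[4]=10
  step 9: row=10, L[10]='e', prepend. Next row=LF[10]=3
  step 10: row=3, L[3]='t', prepend. Next row=LF[3]=11
  step 11: row=11, L[11]='n', prepend. Next row=LF[11]=7
  step 12: row=7, L[7]='u', prepend. Next row=LF[7]=12
  step 13: row=12, L[12]='o', prepend. Next row=LF[12]=8
  step 14: row=8, L[8]='c', prepend. Next row=LF[8]=2
Reversed output: counterexampl$

Answer: counterexampl$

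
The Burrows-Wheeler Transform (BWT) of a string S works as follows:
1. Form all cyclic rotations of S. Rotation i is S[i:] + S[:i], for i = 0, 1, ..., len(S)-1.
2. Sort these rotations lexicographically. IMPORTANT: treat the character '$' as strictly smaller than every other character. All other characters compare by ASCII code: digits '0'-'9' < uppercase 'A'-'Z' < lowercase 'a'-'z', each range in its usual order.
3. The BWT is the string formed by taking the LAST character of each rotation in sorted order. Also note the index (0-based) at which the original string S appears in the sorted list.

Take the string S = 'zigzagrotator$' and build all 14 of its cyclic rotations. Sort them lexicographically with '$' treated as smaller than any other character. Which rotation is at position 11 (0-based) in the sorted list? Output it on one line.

Answer: tor$zigzagrota

Derivation:
All 14 rotations (rotation i = S[i:]+S[:i]):
  rot[0] = zigzagrotator$
  rot[1] = igzagrotator$z
  rot[2] = gzagrotator$zi
  rot[3] = zagrotator$zig
  rot[4] = agrotator$zigz
  rot[5] = grotator$zigza
  rot[6] = rotator$zigzag
  rot[7] = otator$zigzagr
  rot[8] = tator$zigzagro
  rot[9] = ator$zigzagrot
  rot[10] = tor$zigzagrota
  rot[11] = or$zigzagrotat
  rot[12] = r$zigzagrotato
  rot[13] = $zigzagrotator
Sorted (with $ < everything):
  sorted[0] = $zigzagrotator
  sorted[1] = agrotator$zigz
  sorted[2] = ator$zigzagrot
  sorted[3] = grotator$zigza
  sorted[4] = gzagrotator$zi
  sorted[5] = igzagrotator$z
  sorted[6] = or$zigzagrotat
  sorted[7] = otator$zigzagr
  sorted[8] = r$zigzagrotato
  sorted[9] = rotator$zigzag
  sorted[10] = tator$zigzagro
  sorted[11] = tor$zigzagrota
  sorted[12] = zagrotator$zig
  sorted[13] = zigzagrotator$
sorted[11] = tor$zigzagrota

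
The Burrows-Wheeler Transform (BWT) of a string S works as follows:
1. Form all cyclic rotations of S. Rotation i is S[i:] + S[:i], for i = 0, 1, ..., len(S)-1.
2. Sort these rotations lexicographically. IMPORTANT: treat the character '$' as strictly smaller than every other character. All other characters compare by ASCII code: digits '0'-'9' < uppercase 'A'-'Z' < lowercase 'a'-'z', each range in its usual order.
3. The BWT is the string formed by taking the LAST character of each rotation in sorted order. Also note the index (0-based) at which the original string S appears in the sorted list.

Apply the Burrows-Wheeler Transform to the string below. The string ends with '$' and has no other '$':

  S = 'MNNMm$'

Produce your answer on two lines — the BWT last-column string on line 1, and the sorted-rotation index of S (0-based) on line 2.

All 6 rotations (rotation i = S[i:]+S[:i]):
  rot[0] = MNNMm$
  rot[1] = NNMm$M
  rot[2] = NMm$MN
  rot[3] = Mm$MNN
  rot[4] = m$MNNM
  rot[5] = $MNNMm
Sorted (with $ < everything):
  sorted[0] = $MNNMm  (last char: 'm')
  sorted[1] = MNNMm$  (last char: '$')
  sorted[2] = Mm$MNN  (last char: 'N')
  sorted[3] = NMm$MN  (last char: 'N')
  sorted[4] = NNMm$M  (last char: 'M')
  sorted[5] = m$MNNM  (last char: 'M')
Last column: m$NNMM
Original string S is at sorted index 1

Answer: m$NNMM
1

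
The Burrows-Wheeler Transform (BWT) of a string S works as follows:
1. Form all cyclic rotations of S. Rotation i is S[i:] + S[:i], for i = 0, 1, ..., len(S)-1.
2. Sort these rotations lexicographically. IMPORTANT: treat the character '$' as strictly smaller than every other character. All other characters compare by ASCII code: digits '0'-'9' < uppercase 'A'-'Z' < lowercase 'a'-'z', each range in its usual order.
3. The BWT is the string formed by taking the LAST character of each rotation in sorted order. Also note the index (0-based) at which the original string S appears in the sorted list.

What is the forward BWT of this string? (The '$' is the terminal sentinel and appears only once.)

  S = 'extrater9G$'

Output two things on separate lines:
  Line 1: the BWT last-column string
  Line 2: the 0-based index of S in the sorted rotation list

All 11 rotations (rotation i = S[i:]+S[:i]):
  rot[0] = extrater9G$
  rot[1] = xtrater9G$e
  rot[2] = trater9G$ex
  rot[3] = rater9G$ext
  rot[4] = ater9G$extr
  rot[5] = ter9G$extra
  rot[6] = er9G$extrat
  rot[7] = r9G$extrate
  rot[8] = 9G$extrater
  rot[9] = G$extrater9
  rot[10] = $extrater9G
Sorted (with $ < everything):
  sorted[0] = $extrater9G  (last char: 'G')
  sorted[1] = 9G$extrater  (last char: 'r')
  sorted[2] = G$extrater9  (last char: '9')
  sorted[3] = ater9G$extr  (last char: 'r')
  sorted[4] = er9G$extrat  (last char: 't')
  sorted[5] = extrater9G$  (last char: '$')
  sorted[6] = r9G$extrate  (last char: 'e')
  sorted[7] = rater9G$ext  (last char: 't')
  sorted[8] = ter9G$extra  (last char: 'a')
  sorted[9] = trater9G$ex  (last char: 'x')
  sorted[10] = xtrater9G$e  (last char: 'e')
Last column: Gr9rt$etaxe
Original string S is at sorted index 5

Answer: Gr9rt$etaxe
5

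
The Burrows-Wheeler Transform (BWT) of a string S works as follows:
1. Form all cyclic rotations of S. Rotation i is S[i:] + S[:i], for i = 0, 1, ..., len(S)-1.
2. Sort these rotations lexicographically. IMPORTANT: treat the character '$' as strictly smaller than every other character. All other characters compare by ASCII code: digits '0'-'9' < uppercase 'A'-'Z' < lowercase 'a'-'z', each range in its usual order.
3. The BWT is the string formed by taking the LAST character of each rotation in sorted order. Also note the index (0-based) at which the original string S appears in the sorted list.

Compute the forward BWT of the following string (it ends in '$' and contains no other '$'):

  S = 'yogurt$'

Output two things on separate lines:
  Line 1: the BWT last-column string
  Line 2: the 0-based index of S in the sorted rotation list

Answer: toyurg$
6

Derivation:
All 7 rotations (rotation i = S[i:]+S[:i]):
  rot[0] = yogurt$
  rot[1] = ogurt$y
  rot[2] = gurt$yo
  rot[3] = urt$yog
  rot[4] = rt$yogu
  rot[5] = t$yogur
  rot[6] = $yogurt
Sorted (with $ < everything):
  sorted[0] = $yogurt  (last char: 't')
  sorted[1] = gurt$yo  (last char: 'o')
  sorted[2] = ogurt$y  (last char: 'y')
  sorted[3] = rt$yogu  (last char: 'u')
  sorted[4] = t$yogur  (last char: 'r')
  sorted[5] = urt$yog  (last char: 'g')
  sorted[6] = yogurt$  (last char: '$')
Last column: toyurg$
Original string S is at sorted index 6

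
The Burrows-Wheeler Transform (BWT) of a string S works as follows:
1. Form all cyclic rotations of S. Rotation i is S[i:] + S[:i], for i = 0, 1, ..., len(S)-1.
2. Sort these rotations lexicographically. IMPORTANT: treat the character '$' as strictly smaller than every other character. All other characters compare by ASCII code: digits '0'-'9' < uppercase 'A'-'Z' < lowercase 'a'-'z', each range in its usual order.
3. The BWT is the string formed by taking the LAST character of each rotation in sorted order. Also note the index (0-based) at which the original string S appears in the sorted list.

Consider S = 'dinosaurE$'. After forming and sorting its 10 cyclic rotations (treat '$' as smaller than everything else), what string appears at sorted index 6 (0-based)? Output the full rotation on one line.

Answer: osaurE$din

Derivation:
All 10 rotations (rotation i = S[i:]+S[:i]):
  rot[0] = dinosaurE$
  rot[1] = inosaurE$d
  rot[2] = nosaurE$di
  rot[3] = osaurE$din
  rot[4] = saurE$dino
  rot[5] = aurE$dinos
  rot[6] = urE$dinosa
  rot[7] = rE$dinosau
  rot[8] = E$dinosaur
  rot[9] = $dinosaurE
Sorted (with $ < everything):
  sorted[0] = $dinosaurE
  sorted[1] = E$dinosaur
  sorted[2] = aurE$dinos
  sorted[3] = dinosaurE$
  sorted[4] = inosaurE$d
  sorted[5] = nosaurE$di
  sorted[6] = osaurE$din
  sorted[7] = rE$dinosau
  sorted[8] = saurE$dino
  sorted[9] = urE$dinosa
sorted[6] = osaurE$din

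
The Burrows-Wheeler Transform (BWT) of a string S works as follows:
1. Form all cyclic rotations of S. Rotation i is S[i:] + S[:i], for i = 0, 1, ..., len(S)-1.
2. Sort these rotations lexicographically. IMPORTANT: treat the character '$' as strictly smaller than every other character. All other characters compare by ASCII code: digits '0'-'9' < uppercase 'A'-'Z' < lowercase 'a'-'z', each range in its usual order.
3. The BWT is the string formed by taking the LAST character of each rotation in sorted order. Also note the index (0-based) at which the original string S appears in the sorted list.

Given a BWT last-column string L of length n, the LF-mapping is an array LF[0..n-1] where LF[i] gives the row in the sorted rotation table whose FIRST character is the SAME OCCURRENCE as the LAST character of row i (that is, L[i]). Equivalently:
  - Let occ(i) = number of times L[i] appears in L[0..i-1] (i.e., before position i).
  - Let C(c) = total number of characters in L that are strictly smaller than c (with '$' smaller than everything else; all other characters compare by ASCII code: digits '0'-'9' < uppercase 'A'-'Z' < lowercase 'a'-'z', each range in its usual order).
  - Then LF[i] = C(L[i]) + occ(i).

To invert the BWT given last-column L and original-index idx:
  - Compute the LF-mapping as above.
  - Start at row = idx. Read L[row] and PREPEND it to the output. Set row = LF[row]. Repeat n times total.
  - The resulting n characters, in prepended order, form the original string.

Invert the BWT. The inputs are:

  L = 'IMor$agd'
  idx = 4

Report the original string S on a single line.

LF mapping: 1 2 6 7 0 3 5 4
Walk LF starting at row 4, prepending L[row]:
  step 1: row=4, L[4]='$', prepend. Next row=LF[4]=0
  step 2: row=0, L[0]='I', prepend. Next row=LF[0]=1
  step 3: row=1, L[1]='M', prepend. Next row=LF[1]=2
  step 4: row=2, L[2]='o', prepend. Next row=LF[2]=6
  step 5: row=6, L[6]='g', prepend. Next row=LF[6]=5
  step 6: row=5, L[5]='a', prepend. Next row=LF[5]=3
  step 7: row=3, L[3]='r', prepend. Next row=LF[3]=7
  step 8: row=7, L[7]='d', prepend. Next row=LF[7]=4
Reversed output: dragoMI$

Answer: dragoMI$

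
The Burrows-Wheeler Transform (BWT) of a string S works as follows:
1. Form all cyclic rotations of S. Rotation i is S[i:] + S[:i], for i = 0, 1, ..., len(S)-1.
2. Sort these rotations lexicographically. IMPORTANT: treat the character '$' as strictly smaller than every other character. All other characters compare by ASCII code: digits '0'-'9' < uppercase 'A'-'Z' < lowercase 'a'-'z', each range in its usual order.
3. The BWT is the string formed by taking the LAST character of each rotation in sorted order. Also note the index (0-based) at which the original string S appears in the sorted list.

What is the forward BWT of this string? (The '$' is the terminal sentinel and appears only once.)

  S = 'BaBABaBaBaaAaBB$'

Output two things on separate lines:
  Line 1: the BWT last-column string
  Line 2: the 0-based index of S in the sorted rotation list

Answer: BBaBaa$AaaaBABBB
6

Derivation:
All 16 rotations (rotation i = S[i:]+S[:i]):
  rot[0] = BaBABaBaBaaAaBB$
  rot[1] = aBABaBaBaaAaBB$B
  rot[2] = BABaBaBaaAaBB$Ba
  rot[3] = ABaBaBaaAaBB$BaB
  rot[4] = BaBaBaaAaBB$BaBA
  rot[5] = aBaBaaAaBB$BaBAB
  rot[6] = BaBaaAaBB$BaBABa
  rot[7] = aBaaAaBB$BaBABaB
  rot[8] = BaaAaBB$BaBABaBa
  rot[9] = aaAaBB$BaBABaBaB
  rot[10] = aAaBB$BaBABaBaBa
  rot[11] = AaBB$BaBABaBaBaa
  rot[12] = aBB$BaBABaBaBaaA
  rot[13] = BB$BaBABaBaBaaAa
  rot[14] = B$BaBABaBaBaaAaB
  rot[15] = $BaBABaBaBaaAaBB
Sorted (with $ < everything):
  sorted[0] = $BaBABaBaBaaAaBB  (last char: 'B')
  sorted[1] = ABaBaBaaAaBB$BaB  (last char: 'B')
  sorted[2] = AaBB$BaBABaBaBaa  (last char: 'a')
  sorted[3] = B$BaBABaBaBaaAaB  (last char: 'B')
  sorted[4] = BABaBaBaaAaBB$Ba  (last char: 'a')
  sorted[5] = BB$BaBABaBaBaaAa  (last char: 'a')
  sorted[6] = BaBABaBaBaaAaBB$  (last char: '$')
  sorted[7] = BaBaBaaAaBB$BaBA  (last char: 'A')
  sorted[8] = BaBaaAaBB$BaBABa  (last char: 'a')
  sorted[9] = BaaAaBB$BaBABaBa  (last char: 'a')
  sorted[10] = aAaBB$BaBABaBaBa  (last char: 'a')
  sorted[11] = aBABaBaBaaAaBB$B  (last char: 'B')
  sorted[12] = aBB$BaBABaBaBaaA  (last char: 'A')
  sorted[13] = aBaBaaAaBB$BaBAB  (last char: 'B')
  sorted[14] = aBaaAaBB$BaBABaB  (last char: 'B')
  sorted[15] = aaAaBB$BaBABaBaB  (last char: 'B')
Last column: BBaBaa$AaaaBABBB
Original string S is at sorted index 6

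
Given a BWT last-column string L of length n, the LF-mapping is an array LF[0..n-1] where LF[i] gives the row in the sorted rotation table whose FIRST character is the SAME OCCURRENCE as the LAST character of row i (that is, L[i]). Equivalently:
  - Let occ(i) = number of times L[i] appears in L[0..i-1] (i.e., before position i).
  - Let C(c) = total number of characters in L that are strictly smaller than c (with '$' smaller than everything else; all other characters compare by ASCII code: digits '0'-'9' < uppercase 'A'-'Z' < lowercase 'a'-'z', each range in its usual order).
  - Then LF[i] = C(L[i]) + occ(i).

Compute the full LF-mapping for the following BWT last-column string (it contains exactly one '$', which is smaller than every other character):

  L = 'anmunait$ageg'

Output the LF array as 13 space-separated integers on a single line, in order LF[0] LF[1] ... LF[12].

Char counts: '$':1, 'a':3, 'e':1, 'g':2, 'i':1, 'm':1, 'n':2, 't':1, 'u':1
C (first-col start): C('$')=0, C('a')=1, C('e')=4, C('g')=5, C('i')=7, C('m')=8, C('n')=9, C('t')=11, C('u')=12
L[0]='a': occ=0, LF[0]=C('a')+0=1+0=1
L[1]='n': occ=0, LF[1]=C('n')+0=9+0=9
L[2]='m': occ=0, LF[2]=C('m')+0=8+0=8
L[3]='u': occ=0, LF[3]=C('u')+0=12+0=12
L[4]='n': occ=1, LF[4]=C('n')+1=9+1=10
L[5]='a': occ=1, LF[5]=C('a')+1=1+1=2
L[6]='i': occ=0, LF[6]=C('i')+0=7+0=7
L[7]='t': occ=0, LF[7]=C('t')+0=11+0=11
L[8]='$': occ=0, LF[8]=C('$')+0=0+0=0
L[9]='a': occ=2, LF[9]=C('a')+2=1+2=3
L[10]='g': occ=0, LF[10]=C('g')+0=5+0=5
L[11]='e': occ=0, LF[11]=C('e')+0=4+0=4
L[12]='g': occ=1, LF[12]=C('g')+1=5+1=6

Answer: 1 9 8 12 10 2 7 11 0 3 5 4 6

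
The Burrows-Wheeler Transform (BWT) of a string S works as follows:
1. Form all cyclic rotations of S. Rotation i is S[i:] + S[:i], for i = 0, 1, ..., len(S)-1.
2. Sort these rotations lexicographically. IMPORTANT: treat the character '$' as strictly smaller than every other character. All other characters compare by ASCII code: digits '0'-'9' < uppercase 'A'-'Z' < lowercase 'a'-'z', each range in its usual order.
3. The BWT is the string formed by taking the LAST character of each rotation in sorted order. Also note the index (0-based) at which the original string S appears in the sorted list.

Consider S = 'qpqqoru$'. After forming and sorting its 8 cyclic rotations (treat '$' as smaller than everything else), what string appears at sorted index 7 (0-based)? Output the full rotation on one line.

Answer: u$qpqqor

Derivation:
All 8 rotations (rotation i = S[i:]+S[:i]):
  rot[0] = qpqqoru$
  rot[1] = pqqoru$q
  rot[2] = qqoru$qp
  rot[3] = qoru$qpq
  rot[4] = oru$qpqq
  rot[5] = ru$qpqqo
  rot[6] = u$qpqqor
  rot[7] = $qpqqoru
Sorted (with $ < everything):
  sorted[0] = $qpqqoru
  sorted[1] = oru$qpqq
  sorted[2] = pqqoru$q
  sorted[3] = qoru$qpq
  sorted[4] = qpqqoru$
  sorted[5] = qqoru$qp
  sorted[6] = ru$qpqqo
  sorted[7] = u$qpqqor
sorted[7] = u$qpqqor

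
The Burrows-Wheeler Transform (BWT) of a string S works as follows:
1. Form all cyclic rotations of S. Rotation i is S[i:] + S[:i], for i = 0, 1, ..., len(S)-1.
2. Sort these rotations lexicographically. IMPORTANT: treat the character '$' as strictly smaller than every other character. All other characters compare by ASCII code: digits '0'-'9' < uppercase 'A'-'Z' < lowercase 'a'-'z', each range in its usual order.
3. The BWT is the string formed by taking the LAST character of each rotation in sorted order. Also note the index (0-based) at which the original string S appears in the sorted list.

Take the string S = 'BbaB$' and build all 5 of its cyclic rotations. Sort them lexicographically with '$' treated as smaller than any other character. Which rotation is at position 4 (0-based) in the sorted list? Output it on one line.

All 5 rotations (rotation i = S[i:]+S[:i]):
  rot[0] = BbaB$
  rot[1] = baB$B
  rot[2] = aB$Bb
  rot[3] = B$Bba
  rot[4] = $BbaB
Sorted (with $ < everything):
  sorted[0] = $BbaB
  sorted[1] = B$Bba
  sorted[2] = BbaB$
  sorted[3] = aB$Bb
  sorted[4] = baB$B
sorted[4] = baB$B

Answer: baB$B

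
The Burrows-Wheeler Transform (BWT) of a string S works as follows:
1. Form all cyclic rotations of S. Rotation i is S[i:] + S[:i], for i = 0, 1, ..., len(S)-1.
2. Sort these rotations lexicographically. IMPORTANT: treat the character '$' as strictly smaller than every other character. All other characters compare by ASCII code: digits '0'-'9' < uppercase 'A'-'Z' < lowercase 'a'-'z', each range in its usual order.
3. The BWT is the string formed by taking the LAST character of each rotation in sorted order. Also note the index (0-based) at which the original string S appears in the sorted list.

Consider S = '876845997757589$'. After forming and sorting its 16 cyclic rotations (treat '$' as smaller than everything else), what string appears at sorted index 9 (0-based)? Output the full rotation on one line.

Answer: 7757589$87684599

Derivation:
All 16 rotations (rotation i = S[i:]+S[:i]):
  rot[0] = 876845997757589$
  rot[1] = 76845997757589$8
  rot[2] = 6845997757589$87
  rot[3] = 845997757589$876
  rot[4] = 45997757589$8768
  rot[5] = 5997757589$87684
  rot[6] = 997757589$876845
  rot[7] = 97757589$8768459
  rot[8] = 7757589$87684599
  rot[9] = 757589$876845997
  rot[10] = 57589$8768459977
  rot[11] = 7589$87684599775
  rot[12] = 589$876845997757
  rot[13] = 89$8768459977575
  rot[14] = 9$87684599775758
  rot[15] = $876845997757589
Sorted (with $ < everything):
  sorted[0] = $876845997757589
  sorted[1] = 45997757589$8768
  sorted[2] = 57589$8768459977
  sorted[3] = 589$876845997757
  sorted[4] = 5997757589$87684
  sorted[5] = 6845997757589$87
  sorted[6] = 757589$876845997
  sorted[7] = 7589$87684599775
  sorted[8] = 76845997757589$8
  sorted[9] = 7757589$87684599
  sorted[10] = 845997757589$876
  sorted[11] = 876845997757589$
  sorted[12] = 89$8768459977575
  sorted[13] = 9$87684599775758
  sorted[14] = 97757589$8768459
  sorted[15] = 997757589$876845
sorted[9] = 7757589$87684599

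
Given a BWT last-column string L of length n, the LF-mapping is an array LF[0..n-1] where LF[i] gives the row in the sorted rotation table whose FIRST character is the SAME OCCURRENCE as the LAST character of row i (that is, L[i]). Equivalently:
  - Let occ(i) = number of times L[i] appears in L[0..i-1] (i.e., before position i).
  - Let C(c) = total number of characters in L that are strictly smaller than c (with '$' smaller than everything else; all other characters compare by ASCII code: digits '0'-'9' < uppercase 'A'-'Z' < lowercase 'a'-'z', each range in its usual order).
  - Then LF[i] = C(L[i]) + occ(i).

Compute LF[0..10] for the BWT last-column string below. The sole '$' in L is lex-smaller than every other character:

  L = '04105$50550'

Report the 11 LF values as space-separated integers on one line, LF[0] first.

Char counts: '$':1, '0':4, '1':1, '4':1, '5':4
C (first-col start): C('$')=0, C('0')=1, C('1')=5, C('4')=6, C('5')=7
L[0]='0': occ=0, LF[0]=C('0')+0=1+0=1
L[1]='4': occ=0, LF[1]=C('4')+0=6+0=6
L[2]='1': occ=0, LF[2]=C('1')+0=5+0=5
L[3]='0': occ=1, LF[3]=C('0')+1=1+1=2
L[4]='5': occ=0, LF[4]=C('5')+0=7+0=7
L[5]='$': occ=0, LF[5]=C('$')+0=0+0=0
L[6]='5': occ=1, LF[6]=C('5')+1=7+1=8
L[7]='0': occ=2, LF[7]=C('0')+2=1+2=3
L[8]='5': occ=2, LF[8]=C('5')+2=7+2=9
L[9]='5': occ=3, LF[9]=C('5')+3=7+3=10
L[10]='0': occ=3, LF[10]=C('0')+3=1+3=4

Answer: 1 6 5 2 7 0 8 3 9 10 4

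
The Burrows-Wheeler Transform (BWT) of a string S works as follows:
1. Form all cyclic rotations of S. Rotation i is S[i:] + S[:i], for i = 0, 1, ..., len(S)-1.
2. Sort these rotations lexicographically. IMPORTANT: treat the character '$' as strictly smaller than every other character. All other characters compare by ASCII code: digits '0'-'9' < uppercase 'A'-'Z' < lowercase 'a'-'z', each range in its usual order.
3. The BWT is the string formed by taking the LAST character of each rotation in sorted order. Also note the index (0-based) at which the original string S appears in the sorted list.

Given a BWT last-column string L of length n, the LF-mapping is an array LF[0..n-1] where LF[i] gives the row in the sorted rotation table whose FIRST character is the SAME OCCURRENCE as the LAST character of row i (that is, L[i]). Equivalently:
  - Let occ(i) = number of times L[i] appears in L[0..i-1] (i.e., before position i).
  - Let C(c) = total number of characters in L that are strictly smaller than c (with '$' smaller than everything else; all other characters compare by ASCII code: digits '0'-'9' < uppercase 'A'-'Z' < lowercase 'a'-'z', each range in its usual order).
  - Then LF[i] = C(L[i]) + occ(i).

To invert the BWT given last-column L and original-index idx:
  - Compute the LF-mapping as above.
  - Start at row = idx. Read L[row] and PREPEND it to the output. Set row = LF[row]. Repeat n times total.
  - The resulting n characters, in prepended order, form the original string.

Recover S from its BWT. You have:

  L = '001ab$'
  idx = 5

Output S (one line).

Answer: ba100$

Derivation:
LF mapping: 1 2 3 4 5 0
Walk LF starting at row 5, prepending L[row]:
  step 1: row=5, L[5]='$', prepend. Next row=LF[5]=0
  step 2: row=0, L[0]='0', prepend. Next row=LF[0]=1
  step 3: row=1, L[1]='0', prepend. Next row=LF[1]=2
  step 4: row=2, L[2]='1', prepend. Next row=LF[2]=3
  step 5: row=3, L[3]='a', prepend. Next row=LF[3]=4
  step 6: row=4, L[4]='b', prepend. Next row=LF[4]=5
Reversed output: ba100$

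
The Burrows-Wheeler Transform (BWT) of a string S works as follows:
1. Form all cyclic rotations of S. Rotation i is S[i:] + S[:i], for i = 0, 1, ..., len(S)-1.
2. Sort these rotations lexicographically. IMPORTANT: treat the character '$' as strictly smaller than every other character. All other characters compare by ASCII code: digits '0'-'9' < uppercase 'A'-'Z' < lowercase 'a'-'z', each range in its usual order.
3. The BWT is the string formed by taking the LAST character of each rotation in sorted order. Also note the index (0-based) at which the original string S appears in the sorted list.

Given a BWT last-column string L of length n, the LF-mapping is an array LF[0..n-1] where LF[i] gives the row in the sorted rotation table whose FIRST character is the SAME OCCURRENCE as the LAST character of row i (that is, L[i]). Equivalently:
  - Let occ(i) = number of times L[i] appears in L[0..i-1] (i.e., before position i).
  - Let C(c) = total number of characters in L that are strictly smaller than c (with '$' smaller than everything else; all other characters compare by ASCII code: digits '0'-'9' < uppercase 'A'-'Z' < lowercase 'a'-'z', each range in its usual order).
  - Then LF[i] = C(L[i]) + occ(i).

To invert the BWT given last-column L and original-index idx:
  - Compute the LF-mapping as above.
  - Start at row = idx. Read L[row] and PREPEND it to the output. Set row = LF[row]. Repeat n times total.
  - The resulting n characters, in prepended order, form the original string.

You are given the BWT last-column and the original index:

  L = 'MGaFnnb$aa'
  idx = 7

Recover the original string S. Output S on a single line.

Answer: bananaGFM$

Derivation:
LF mapping: 3 2 4 1 8 9 7 0 5 6
Walk LF starting at row 7, prepending L[row]:
  step 1: row=7, L[7]='$', prepend. Next row=LF[7]=0
  step 2: row=0, L[0]='M', prepend. Next row=LF[0]=3
  step 3: row=3, L[3]='F', prepend. Next row=LF[3]=1
  step 4: row=1, L[1]='G', prepend. Next row=LF[1]=2
  step 5: row=2, L[2]='a', prepend. Next row=LF[2]=4
  step 6: row=4, L[4]='n', prepend. Next row=LF[4]=8
  step 7: row=8, L[8]='a', prepend. Next row=LF[8]=5
  step 8: row=5, L[5]='n', prepend. Next row=LF[5]=9
  step 9: row=9, L[9]='a', prepend. Next row=LF[9]=6
  step 10: row=6, L[6]='b', prepend. Next row=LF[6]=7
Reversed output: bananaGFM$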